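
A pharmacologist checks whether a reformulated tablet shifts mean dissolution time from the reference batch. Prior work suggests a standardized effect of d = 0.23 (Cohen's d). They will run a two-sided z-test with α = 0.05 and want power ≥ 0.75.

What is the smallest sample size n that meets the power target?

Set Φ(δ − 1.960) = 0.75; then δ − 1.960 = Φ⁻¹(0.75) = 0.674, giving δ = 2.634.
(The Φ(−δ − z_{α/2}) term is vanishingly small for δ > 0 and is dropped in the standard sample-size formula.)
δ = d·√n ⇒ n = (δ/d)² = (2.634 / 0.23)² = 131.20.
Round up to the next whole unit.

n = 132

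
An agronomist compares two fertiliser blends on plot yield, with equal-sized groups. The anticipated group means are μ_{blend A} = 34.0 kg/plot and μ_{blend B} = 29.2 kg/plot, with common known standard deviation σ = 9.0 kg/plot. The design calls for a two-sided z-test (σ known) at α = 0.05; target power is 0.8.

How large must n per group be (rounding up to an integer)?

n = 56 per group

Standardized effect: d = |μ_{blend A} − μ_{blend B}| / σ = |34.0 − 29.2| / 9.0 = 0.5333
Set Φ(δ − 1.960) = 0.8; then δ − 1.960 = Φ⁻¹(0.8) = 0.842, giving δ = 2.802.
(For δ > 0 the lower-tail rejection region contributes negligibly to power, so the one-term inversion is standard.)
δ = d·√(n/2) ⇒ n = 2(δ/d)² = 2 × (2.802 / 0.5333)² = 55.19.
Round up to the next whole unit.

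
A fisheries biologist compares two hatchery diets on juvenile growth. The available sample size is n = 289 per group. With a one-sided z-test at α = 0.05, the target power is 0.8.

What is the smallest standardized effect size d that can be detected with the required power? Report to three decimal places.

Required noncentrality: δ = z_{0.05} + z_{0.20} = 1.645 + 0.842 = 2.486.
δ = d·√(n/2) ⇒ d = δ/√(n/2) = 2.486/√(289/2) = 0.2068.

d ≈ 0.207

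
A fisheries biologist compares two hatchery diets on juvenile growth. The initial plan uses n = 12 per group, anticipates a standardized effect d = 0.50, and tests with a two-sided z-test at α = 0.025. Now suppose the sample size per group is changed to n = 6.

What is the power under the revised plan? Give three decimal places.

With n = 6 per group: δ = d·√(n/2) = 0.50 × √(6/2) = 0.8660. Critical value z_{0.0125} = 2.241.
Revised power = Φ(δ − 2.241) + Φ(−δ − 2.241) = Φ(-1.375) + Φ(-3.107) = 0.0845 + 0.0009 = 0.0855.

Power ≈ 0.085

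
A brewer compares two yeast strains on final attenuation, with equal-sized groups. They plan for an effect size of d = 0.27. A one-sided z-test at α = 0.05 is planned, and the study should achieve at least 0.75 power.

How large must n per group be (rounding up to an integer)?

n = 148 per group

Set Φ(δ − 1.645) = 0.75; then δ − 1.645 = Φ⁻¹(0.75) = 0.674, giving δ = 2.319.
δ = d·√(n/2) ⇒ n = 2(δ/d)² = 2 × (2.319 / 0.27)² = 147.58.
Round up to the next whole unit.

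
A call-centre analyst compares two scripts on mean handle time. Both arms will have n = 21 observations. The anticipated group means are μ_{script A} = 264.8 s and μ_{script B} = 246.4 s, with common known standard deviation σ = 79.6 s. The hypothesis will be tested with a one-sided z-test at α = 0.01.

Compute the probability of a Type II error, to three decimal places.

β ≈ 0.943

Standardized effect: d = |μ_{script A} − μ_{script B}| / σ = |264.8 − 246.4| / 79.6 = 0.2312
Noncentrality parameter: δ = d·√(n/2) = 0.2312 × √(21/2) = 0.7490
Critical value for a one-sided test at α = 0.01: z_α = 2.326.
Power = P(Z > 2.326 − δ) = Φ(-1.577) = 0.0574.
Type II error: β = 1 − power = 1 − 0.0574 = 0.9426.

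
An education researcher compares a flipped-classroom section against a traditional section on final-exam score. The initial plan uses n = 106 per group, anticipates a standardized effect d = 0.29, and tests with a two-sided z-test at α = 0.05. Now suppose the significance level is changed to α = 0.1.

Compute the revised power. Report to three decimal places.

δ = d·√(n/2) = 0.29 × √(106/2) = 2.1112 (unchanged). New critical value: z_{0.05} = 1.645.
Revised power = Φ(δ − 1.645) + Φ(−δ − 1.645) = Φ(0.466) + Φ(-3.756) = 0.6795 + 0.0001 = 0.6796.

Power ≈ 0.680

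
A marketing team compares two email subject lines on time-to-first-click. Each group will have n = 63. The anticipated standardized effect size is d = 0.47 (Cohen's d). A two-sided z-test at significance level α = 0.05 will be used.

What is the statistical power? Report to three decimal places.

Noncentrality parameter: δ = d·√(n/2) = 0.47 × √(63/2) = 2.6379
Critical value for a two-sided test at α = 0.05: z_{α/2} = 1.960.
Power = Φ(δ − 1.960) + Φ(−δ − 1.960) = Φ(0.678) + Φ(-4.598) = 0.7511 + 0.0000 = 0.7511.

Power ≈ 0.751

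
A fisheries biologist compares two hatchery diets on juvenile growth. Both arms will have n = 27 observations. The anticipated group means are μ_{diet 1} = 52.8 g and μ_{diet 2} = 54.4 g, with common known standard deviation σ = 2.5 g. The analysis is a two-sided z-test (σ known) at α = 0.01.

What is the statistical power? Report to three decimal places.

Power ≈ 0.411

Standardized effect: d = |μ_{diet 1} − μ_{diet 2}| / σ = |52.8 − 54.4| / 2.5 = 0.6400
Noncentrality parameter: δ = d·√(n/2) = 0.6400 × √(27/2) = 2.3515
Critical value for a two-sided test at α = 0.01: z_{α/2} = 2.576.
Power = Φ(δ − 2.576) + Φ(−δ − 2.576) = Φ(-0.224) + Φ(-4.927) = 0.4113 + 0.0000 = 0.4113.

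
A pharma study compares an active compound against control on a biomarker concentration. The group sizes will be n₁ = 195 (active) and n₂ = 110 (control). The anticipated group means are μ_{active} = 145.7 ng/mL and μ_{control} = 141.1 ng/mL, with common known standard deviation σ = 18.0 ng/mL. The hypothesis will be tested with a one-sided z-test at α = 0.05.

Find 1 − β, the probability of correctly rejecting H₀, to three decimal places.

Power ≈ 0.691

Standardized effect: d = |μ_{active} − μ_{control}| / σ = |145.7 − 141.1| / 18.0 = 0.2556
Noncentrality parameter: δ = d / √(1/n₁ + 1/n₂) = 0.2556 / √(1/195 + 1/110) = 2.1431
One-sided α = 0.05 → critical value z_{0.05} = 1.645.
Power = P(Z > 1.645 − δ) = Φ(0.498) = 0.6909.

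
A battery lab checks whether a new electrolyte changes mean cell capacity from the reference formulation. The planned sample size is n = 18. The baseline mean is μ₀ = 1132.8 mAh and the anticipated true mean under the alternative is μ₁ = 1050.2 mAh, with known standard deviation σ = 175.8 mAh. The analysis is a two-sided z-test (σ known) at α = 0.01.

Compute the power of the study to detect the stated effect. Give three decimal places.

Standardized effect: d = |μ₁ − μ₀| / σ = |1050.2 − 1132.8| / 175.8 = 0.4699
Noncentrality parameter: δ = d·√n = 0.4699 × √18 = 1.9934
Two-sided α = 0.01 → critical value z_{0.005} = 2.576.
Power = Φ(δ − 2.576) + Φ(−δ − 2.576) = Φ(-0.582) + Φ(-4.569) = 0.2801 + 0.0000 = 0.2801.

Power ≈ 0.280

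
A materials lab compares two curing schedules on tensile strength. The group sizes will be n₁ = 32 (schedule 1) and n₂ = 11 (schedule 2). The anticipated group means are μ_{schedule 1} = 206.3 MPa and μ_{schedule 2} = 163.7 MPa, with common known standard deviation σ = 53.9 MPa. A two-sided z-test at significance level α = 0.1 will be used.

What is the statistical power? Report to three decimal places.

Standardized effect: d = |μ_{schedule 1} − μ_{schedule 2}| / σ = |206.3 − 163.7| / 53.9 = 0.7904
Noncentrality parameter: δ = d / √(1/n₁ + 1/n₂) = 0.7904 / √(1/32 + 1/11) = 2.2613
Two-sided α = 0.1 → critical value z_{0.05} = 1.645.
Power = Φ(δ − 1.645) + Φ(−δ − 1.645) = Φ(0.616) + Φ(-3.906) = 0.7312 + 0.0000 = 0.7312.

Power ≈ 0.731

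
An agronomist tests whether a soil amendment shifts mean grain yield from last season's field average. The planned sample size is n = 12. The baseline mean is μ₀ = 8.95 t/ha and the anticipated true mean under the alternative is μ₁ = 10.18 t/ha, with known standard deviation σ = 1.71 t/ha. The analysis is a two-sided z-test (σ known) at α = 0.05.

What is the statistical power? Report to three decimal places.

Power ≈ 0.703

Standardized effect: d = |μ₁ − μ₀| / σ = |10.18 − 8.95| / 1.71 = 0.7193
Noncentrality parameter: λ = d·√n = 0.7193 × √12 = 2.4917
Two-sided α = 0.05 → critical value z_{0.025} = 1.960.
Power = Φ(λ − 1.960) + Φ(−λ − 1.960) = Φ(0.532) + Φ(-4.452) = 0.7026 + 0.0000 = 0.7026.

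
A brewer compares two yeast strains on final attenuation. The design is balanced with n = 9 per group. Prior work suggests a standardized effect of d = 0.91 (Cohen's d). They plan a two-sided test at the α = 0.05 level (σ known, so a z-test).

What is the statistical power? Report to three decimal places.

Noncentrality parameter: δ = d·√(n/2) = 0.91 × √(9/2) = 1.9304
Critical value for a two-sided test at α = 0.05: z_{α/2} = 1.960.
Power = Φ(δ − 1.960) + Φ(−δ − 1.960) = Φ(-0.030) + Φ(-3.890) = 0.4882 + 0.0001 = 0.4883.

Power ≈ 0.488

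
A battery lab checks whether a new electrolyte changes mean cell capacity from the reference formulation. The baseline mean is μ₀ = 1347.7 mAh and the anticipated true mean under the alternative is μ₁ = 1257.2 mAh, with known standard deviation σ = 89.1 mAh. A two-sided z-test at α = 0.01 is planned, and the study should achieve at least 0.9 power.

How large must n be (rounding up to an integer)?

Standardized effect: d = |μ₁ − μ₀| / σ = |1257.2 − 1347.7| / 89.1 = 1.0157
Set Φ(δ − 2.576) = 0.9; then δ − 2.576 = Φ⁻¹(0.9) = 1.282, giving δ = 3.857.
(The Φ(−δ − z_{α/2}) term is vanishingly small for δ > 0 and is dropped in the standard sample-size formula.)
δ = d·√n ⇒ n = (δ/d)² = (3.857 / 1.0157)² = 14.42.
Round up to the next whole unit.

n = 15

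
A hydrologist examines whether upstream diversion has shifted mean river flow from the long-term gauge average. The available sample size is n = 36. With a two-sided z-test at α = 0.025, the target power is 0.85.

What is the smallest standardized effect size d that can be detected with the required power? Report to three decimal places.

d ≈ 0.546

Need Φ(δ − 2.241) = 0.85, so δ = 2.241 + 1.036 = 3.278.
(Lower-tail contribution to power is negligible for δ > 0.)
δ = d·√n ⇒ d = δ/√n = 3.278/√36 = 0.5463.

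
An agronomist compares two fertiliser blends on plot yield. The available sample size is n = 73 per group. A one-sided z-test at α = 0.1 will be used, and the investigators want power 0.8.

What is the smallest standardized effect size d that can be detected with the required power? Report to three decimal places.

d ≈ 0.351

Need Φ(δ − 1.282) = 0.8, so δ = 1.282 + 0.842 = 2.123.
δ = d·√(n/2) ⇒ d = δ/√(n/2) = 2.123/√(73/2) = 0.3514.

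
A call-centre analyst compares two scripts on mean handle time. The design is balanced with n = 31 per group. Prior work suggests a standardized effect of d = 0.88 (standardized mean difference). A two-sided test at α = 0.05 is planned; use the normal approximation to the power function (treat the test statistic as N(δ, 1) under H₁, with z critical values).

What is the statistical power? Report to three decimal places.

Power ≈ 0.934

Noncentrality parameter: δ = d·√(n/2) = 0.88 × √(31/2) = 3.4646
Two-sided α = 0.05 → critical value z_{0.025} = 1.960.
Power = Φ(δ − 1.960) + Φ(−δ − 1.960) = Φ(1.505) + Φ(-5.425) = 0.9338 + 0.0000 = 0.9338.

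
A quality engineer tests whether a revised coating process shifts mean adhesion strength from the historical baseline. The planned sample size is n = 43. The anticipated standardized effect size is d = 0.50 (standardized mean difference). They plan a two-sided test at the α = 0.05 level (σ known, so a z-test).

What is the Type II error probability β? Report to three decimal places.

β ≈ 0.094

Noncentrality parameter: δ = d·√n = 0.50 × √43 = 3.2787
Critical value for a two-sided test at α = 0.05: z_{α/2} = 1.960.
Power = Φ(δ − 1.960) + Φ(−δ − 1.960) = Φ(1.319) + Φ(-5.239) = 0.9064 + 0.0000 = 0.9064.
Type II error: β = 1 − power = 1 − 0.9064 = 0.0936.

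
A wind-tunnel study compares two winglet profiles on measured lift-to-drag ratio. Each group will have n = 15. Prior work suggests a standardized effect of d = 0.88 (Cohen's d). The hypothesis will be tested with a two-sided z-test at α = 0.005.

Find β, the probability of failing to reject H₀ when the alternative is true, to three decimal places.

Noncentrality parameter: δ = d·√(n/2) = 0.88 × √(15/2) = 2.4100
Critical value for a two-sided test at α = 0.005: z_{α/2} = 2.807.
Power = Φ(δ − 2.807) + Φ(−δ − 2.807) = Φ(-0.397) + Φ(-5.217) = 0.3457 + 0.0000 = 0.3457.
Type II error: β = 1 − power = 1 − 0.3457 = 0.6543.

β ≈ 0.654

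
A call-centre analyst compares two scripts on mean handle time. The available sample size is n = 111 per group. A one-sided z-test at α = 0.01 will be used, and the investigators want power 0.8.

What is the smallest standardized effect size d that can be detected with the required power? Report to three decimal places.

d ≈ 0.425

Need Φ(δ − 2.326) = 0.8, so δ = 2.326 + 0.842 = 3.168.
δ = d·√(n/2) ⇒ d = δ/√(n/2) = 3.168/√(111/2) = 0.4252.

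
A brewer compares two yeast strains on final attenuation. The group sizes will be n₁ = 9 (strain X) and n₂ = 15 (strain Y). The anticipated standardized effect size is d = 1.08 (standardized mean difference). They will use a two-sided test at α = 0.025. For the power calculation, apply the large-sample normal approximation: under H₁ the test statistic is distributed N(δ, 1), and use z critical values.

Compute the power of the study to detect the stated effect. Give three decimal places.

Noncentrality parameter: δ = d / √(1/n₁ + 1/n₂) = 1.08 / √(1/9 + 1/15) = 2.5614
Two-sided α = 0.025 → critical value z_{0.0125} = 2.241.
Power = Φ(δ − 2.241) + Φ(−δ − 2.241) = Φ(0.320) + Φ(-4.803) = 0.6255 + 0.0000 = 0.6255.

Power ≈ 0.626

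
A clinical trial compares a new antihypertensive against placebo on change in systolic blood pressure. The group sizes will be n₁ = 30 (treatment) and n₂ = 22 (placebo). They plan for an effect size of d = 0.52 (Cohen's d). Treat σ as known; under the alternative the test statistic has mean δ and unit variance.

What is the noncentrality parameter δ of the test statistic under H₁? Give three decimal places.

The noncentrality parameter scales effect size by the design's sample-size factor: δ = d / √(1/n₁ + 1/n₂) = 0.52 / √(1/30 + 1/22) = 1.8526

δ ≈ 1.853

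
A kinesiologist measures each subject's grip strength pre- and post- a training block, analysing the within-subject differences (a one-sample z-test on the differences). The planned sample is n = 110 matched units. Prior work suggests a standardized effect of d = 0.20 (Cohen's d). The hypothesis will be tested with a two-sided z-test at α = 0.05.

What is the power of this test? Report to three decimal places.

Power ≈ 0.555

Noncentrality parameter: δ = d·√n = 0.20 × √110 = 2.0976
Two-sided α = 0.05 → critical value z_{0.025} = 1.960.
Power = Φ(δ − 1.960) + Φ(−δ − 1.960) = Φ(0.138) + Φ(-4.058) = 0.5547 + 0.0000 = 0.5548.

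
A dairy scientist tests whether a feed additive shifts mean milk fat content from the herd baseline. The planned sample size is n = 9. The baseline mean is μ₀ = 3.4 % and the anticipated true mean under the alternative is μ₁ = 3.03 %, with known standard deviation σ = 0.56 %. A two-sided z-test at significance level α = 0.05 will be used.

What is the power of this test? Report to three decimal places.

Standardized effect: d = |μ₁ − μ₀| / σ = |3.03 − 3.4| / 0.56 = 0.6607
Noncentrality parameter: δ = d·√n = 0.6607 × √9 = 1.9821
Two-sided α = 0.05 → critical value z_{0.025} = 1.960.
Power = Φ(δ − 1.960) + Φ(−δ − 1.960) = Φ(0.022) + Φ(-3.942) = 0.5088 + 0.0000 = 0.5089.

Power ≈ 0.509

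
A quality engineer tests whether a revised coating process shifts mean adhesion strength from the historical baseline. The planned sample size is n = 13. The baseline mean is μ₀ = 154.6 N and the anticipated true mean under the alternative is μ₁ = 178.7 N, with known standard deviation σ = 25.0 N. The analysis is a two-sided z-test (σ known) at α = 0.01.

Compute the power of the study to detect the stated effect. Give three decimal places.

Power ≈ 0.816

Standardized effect: d = |μ₁ − μ₀| / σ = |178.7 − 154.6| / 25.0 = 0.9640
Noncentrality parameter: δ = d·√n = 0.9640 × √13 = 3.4758
Critical value for a two-sided test at α = 0.01: z_{α/2} = 2.576.
Power = Φ(δ − 2.576) + Φ(−δ − 2.576) = Φ(0.900) + Φ(-6.052) = 0.8159 + 0.0000 = 0.8159.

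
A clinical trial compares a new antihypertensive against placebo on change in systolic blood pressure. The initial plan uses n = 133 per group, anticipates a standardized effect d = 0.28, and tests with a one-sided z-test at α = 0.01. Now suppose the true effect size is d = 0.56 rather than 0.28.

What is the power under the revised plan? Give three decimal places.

Power ≈ 0.987

With d = 0.56: δ = d·√(n/2) = 0.56 × √(133/2) = 4.5667. Critical value z_{0.01} = 2.326.
Revised power = Φ(δ − 2.326) = Φ(2.240) = 0.9875.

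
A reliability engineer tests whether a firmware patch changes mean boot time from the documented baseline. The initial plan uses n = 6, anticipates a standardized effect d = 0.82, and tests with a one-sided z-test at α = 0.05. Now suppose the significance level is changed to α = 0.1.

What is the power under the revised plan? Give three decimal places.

δ = d·√n = 0.82 × √6 = 2.0086 (unchanged). New critical value: z_{0.1} = 1.282.
Revised power = Φ(δ − 1.282) = Φ(0.727) = 0.7664.

Power ≈ 0.766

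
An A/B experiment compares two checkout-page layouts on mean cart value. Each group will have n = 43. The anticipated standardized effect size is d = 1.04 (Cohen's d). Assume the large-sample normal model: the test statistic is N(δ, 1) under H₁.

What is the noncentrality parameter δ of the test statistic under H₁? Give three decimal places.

δ = d·√(n/2) = 1.04 × √(43/2) = 4.8223

δ ≈ 4.822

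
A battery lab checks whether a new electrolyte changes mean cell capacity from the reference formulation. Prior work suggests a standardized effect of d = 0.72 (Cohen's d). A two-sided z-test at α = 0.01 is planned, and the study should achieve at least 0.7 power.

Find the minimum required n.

Set Φ(δ − 2.576) = 0.7; then δ − 2.576 = Φ⁻¹(0.7) = 0.524, giving δ = 3.100.
(The Φ(−δ − z_{α/2}) term is vanishingly small for δ > 0 and is dropped in the standard sample-size formula.)
δ = d·√n ⇒ n = (δ/d)² = (3.100 / 0.72)² = 18.54.
Rounding up, n = 19.

n = 19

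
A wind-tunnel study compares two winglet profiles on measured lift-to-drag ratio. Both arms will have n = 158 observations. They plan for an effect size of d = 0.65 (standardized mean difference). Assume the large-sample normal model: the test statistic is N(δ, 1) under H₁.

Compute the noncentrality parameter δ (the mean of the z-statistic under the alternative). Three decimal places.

The noncentrality parameter scales effect size by the design's sample-size factor: δ = d·√(n/2) = 0.65 × √(158/2) = 5.7773

δ ≈ 5.777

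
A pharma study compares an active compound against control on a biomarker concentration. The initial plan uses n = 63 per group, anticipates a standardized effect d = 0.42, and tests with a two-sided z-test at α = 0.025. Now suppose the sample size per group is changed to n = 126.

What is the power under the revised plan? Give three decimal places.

With n = 126 per group: δ = d·√(n/2) = 0.42 × √(126/2) = 3.3336. Critical value z_{0.0125} = 2.241.
Revised power = Φ(δ − 2.241) + Φ(−δ − 2.241) = Φ(1.092) + Φ(-5.575) = 0.8626 + 0.0000 = 0.8626.

Power ≈ 0.863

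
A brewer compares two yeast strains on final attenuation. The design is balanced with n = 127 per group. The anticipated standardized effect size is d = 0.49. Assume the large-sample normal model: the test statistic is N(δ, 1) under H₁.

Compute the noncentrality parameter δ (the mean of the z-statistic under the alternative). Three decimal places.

δ = d·√(n/2) = 0.49 × √(127/2) = 3.9047

δ ≈ 3.905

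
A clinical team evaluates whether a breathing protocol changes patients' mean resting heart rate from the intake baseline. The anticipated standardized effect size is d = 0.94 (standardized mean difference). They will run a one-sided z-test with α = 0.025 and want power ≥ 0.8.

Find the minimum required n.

n = 9

For power 0.8 need Φ(δ − z_{0.025}) = 0.8, so δ = z_{0.025} + z_{0.20} = 1.960 + 0.842 = 2.802.
δ = d·√n ⇒ n = (δ/d)² = (2.802 / 0.94)² = 8.88.
Rounding up, n = 9.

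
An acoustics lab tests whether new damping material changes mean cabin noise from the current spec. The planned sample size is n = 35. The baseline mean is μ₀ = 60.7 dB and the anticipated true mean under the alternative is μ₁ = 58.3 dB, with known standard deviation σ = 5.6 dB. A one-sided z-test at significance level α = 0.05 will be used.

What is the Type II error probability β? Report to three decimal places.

Standardized effect: d = |μ₁ − μ₀| / σ = |58.3 − 60.7| / 5.6 = 0.4286
Noncentrality parameter: δ = d·√n = 0.4286 × √35 = 2.5355
Critical value for a one-sided test at α = 0.05: z_α = 1.645.
Power = Φ(δ − 1.645) = Φ(0.891) = 0.8134.
Type II error: β = 1 − power = 1 − 0.8134 = 0.1866.

β ≈ 0.187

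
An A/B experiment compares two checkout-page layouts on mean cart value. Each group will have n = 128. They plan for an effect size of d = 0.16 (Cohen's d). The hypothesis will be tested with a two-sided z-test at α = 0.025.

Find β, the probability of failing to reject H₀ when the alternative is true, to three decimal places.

β ≈ 0.832

Noncentrality parameter: λ = d·√(n/2) = 0.16 × √(128/2) = 1.2800
Two-sided α = 0.025 → critical value z_{0.0125} = 2.241.
Power = Φ(λ − 2.241) + Φ(−λ − 2.241) = Φ(-0.961) + Φ(-3.521) = 0.1682 + 0.0002 = 0.1684.
Type II error: β = 1 − power = 1 − 0.1684 = 0.8316.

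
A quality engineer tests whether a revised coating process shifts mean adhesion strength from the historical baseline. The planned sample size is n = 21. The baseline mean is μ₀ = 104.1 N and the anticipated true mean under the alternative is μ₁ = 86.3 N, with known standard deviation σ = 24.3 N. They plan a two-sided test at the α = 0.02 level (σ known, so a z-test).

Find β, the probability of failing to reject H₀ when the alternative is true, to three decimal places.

Standardized effect: d = |μ₁ − μ₀| / σ = |86.3 − 104.1| / 24.3 = 0.7325
Noncentrality parameter: δ = d·√n = 0.7325 × √21 = 3.3568
Critical value for a two-sided test at α = 0.02: z_{α/2} = 2.326.
Power = Φ(δ − 2.326) + Φ(−δ − 2.326) = Φ(1.030) + Φ(-5.683) = 0.8486 + 0.0000 = 0.8486.
Type II error: β = 1 − power = 1 − 0.8486 = 0.1514.

β ≈ 0.151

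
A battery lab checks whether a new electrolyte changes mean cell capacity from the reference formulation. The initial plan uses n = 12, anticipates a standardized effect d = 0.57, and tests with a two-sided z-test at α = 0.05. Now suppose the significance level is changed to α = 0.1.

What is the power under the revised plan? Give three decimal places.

δ = d·√n = 0.57 × √12 = 1.9745 (unchanged). New critical value: z_{0.05} = 1.645.
Revised power = Φ(δ − 1.645) + Φ(−δ − 1.645) = Φ(0.330) + Φ(-3.619) = 0.6292 + 0.0001 = 0.6293.

Power ≈ 0.629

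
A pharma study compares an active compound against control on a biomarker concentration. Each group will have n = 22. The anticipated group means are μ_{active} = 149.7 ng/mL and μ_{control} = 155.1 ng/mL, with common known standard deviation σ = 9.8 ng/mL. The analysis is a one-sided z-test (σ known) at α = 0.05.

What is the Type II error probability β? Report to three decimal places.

β ≈ 0.428

Standardized effect: d = |μ_{active} − μ_{control}| / σ = |149.7 − 155.1| / 9.8 = 0.5510
Noncentrality parameter: δ = d·√(n/2) = 0.5510 × √(22/2) = 1.8275
Critical value for a one-sided test at α = 0.05: z_α = 1.645.
Power = P(Z > 1.645 − δ) = Φ(0.183) = 0.5725.
Type II error: β = 1 − power = 1 − 0.5725 = 0.4275.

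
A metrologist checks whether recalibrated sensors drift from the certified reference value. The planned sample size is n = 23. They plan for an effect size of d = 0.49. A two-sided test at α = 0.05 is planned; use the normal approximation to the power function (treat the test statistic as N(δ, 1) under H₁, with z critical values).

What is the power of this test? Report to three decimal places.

Power ≈ 0.652

Noncentrality parameter: δ = d·√n = 0.49 × √23 = 2.3500
Two-sided α = 0.05 → critical value z_{0.025} = 1.960.
Power = Φ(δ − 1.960) + Φ(−δ − 1.960) = Φ(0.390) + Φ(-4.310) = 0.6517 + 0.0000 = 0.6517.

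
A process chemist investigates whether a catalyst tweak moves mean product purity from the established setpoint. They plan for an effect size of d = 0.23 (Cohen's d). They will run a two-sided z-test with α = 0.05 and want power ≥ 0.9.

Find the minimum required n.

Set Φ(δ − 1.960) = 0.9; then δ − 1.960 = Φ⁻¹(0.9) = 1.282, giving δ = 3.242.
(For δ > 0 the lower-tail rejection region contributes negligibly to power, so the one-term inversion is standard.)
δ = d·√n ⇒ n = (δ/d)² = (3.242 / 0.23)² = 198.63.
Round up to the next whole unit.

n = 199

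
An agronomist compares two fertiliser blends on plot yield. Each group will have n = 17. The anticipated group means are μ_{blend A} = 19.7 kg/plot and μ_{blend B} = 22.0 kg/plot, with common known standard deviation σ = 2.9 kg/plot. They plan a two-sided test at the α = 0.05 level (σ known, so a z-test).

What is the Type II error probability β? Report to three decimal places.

β ≈ 0.362

Standardized effect: d = |μ_{blend A} − μ_{blend B}| / σ = |19.7 − 22.0| / 2.9 = 0.7931
Noncentrality parameter: δ = d·√(n/2) = 0.7931 × √(17/2) = 2.3123
Critical value for a two-sided test at α = 0.05: z_{α/2} = 1.960.
Power = Φ(δ − 1.960) + Φ(−δ − 1.960) = Φ(0.352) + Φ(-4.272) = 0.6377 + 0.0000 = 0.6377.
Type II error: β = 1 − power = 1 − 0.6377 = 0.3623.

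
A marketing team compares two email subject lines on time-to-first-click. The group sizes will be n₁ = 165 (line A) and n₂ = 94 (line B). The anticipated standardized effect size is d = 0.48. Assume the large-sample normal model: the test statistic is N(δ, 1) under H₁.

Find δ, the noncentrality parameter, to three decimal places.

δ = d / √(1/n₁ + 1/n₂) = 0.48 / √(1/165 + 1/94) = 3.7145

δ ≈ 3.714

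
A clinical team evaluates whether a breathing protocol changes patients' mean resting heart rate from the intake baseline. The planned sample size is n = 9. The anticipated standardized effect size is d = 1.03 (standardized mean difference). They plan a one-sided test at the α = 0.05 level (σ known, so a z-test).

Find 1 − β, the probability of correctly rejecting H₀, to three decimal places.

Power ≈ 0.926

Noncentrality parameter: δ = d·√n = 1.03 × √9 = 3.0900
One-sided α = 0.05 → critical value z_{0.05} = 1.645.
Power = Φ(δ − 1.645) = Φ(1.445) = 0.9258.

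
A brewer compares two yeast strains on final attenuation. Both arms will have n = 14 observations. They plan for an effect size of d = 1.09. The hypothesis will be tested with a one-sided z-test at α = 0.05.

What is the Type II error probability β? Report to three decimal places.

β ≈ 0.108

Noncentrality parameter: δ = d·√(n/2) = 1.09 × √(14/2) = 2.8839
One-sided α = 0.05 → critical value z_{0.05} = 1.645.
Power = Φ(δ − 1.645) = Φ(1.239) = 0.8923.
Type II error: β = 1 − power = 1 − 0.8923 = 0.1077.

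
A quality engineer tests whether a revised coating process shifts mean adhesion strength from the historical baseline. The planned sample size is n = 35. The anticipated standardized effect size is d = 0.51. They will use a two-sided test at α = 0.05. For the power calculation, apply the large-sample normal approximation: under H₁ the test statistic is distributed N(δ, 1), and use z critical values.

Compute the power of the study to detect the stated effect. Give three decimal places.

Noncentrality parameter: δ = d·√n = 0.51 × √35 = 3.0172
Critical value for a two-sided test at α = 0.05: z_{α/2} = 1.960.
Power = Φ(δ − 1.960) + Φ(−δ − 1.960) = Φ(1.057) + Φ(-4.977) = 0.8548 + 0.0000 = 0.8548.

Power ≈ 0.855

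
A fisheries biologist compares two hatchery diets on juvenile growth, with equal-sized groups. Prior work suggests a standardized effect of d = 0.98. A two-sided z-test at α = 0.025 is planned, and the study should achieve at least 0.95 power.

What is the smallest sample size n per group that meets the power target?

For power 0.95 need Φ(δ − z_{0.0125}) = 0.95, so δ = z_{0.0125} + z_{0.05} = 2.241 + 1.645 = 3.886.
(Ignoring the negligible lower-tail rejection probability gives the usual closed-form inversion.)
δ = d·√(n/2) ⇒ n = 2(δ/d)² = 2 × (3.886 / 0.98)² = 31.45.
Round up to the next whole unit.

n = 32 per group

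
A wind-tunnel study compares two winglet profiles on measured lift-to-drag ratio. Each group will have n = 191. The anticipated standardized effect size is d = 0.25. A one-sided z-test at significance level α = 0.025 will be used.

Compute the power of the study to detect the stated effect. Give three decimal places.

Noncentrality parameter: δ = d·√(n/2) = 0.25 × √(191/2) = 2.4431
One-sided α = 0.025 → critical value z_{0.025} = 1.960.
Power = P(Z > 1.960 − δ) = Φ(0.483) = 0.6855.

Power ≈ 0.686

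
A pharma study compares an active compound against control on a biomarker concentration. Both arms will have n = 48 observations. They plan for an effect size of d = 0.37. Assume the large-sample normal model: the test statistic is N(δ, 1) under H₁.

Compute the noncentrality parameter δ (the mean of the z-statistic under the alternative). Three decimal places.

δ ≈ 1.813

The noncentrality parameter scales effect size by the design's sample-size factor: δ = d·√(n/2) = 0.37 × √(48/2) = 1.8126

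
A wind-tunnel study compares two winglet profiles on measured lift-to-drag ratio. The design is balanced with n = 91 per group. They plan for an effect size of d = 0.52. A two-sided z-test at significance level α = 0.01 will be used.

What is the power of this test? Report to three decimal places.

Power ≈ 0.824

Noncentrality parameter: δ = d·√(n/2) = 0.52 × √(91/2) = 3.5076
Critical value for a two-sided test at α = 0.01: z_{α/2} = 2.576.
Power = Φ(δ − 2.576) + Φ(−δ − 2.576) = Φ(0.932) + Φ(-6.083) = 0.8243 + 0.0000 = 0.8243.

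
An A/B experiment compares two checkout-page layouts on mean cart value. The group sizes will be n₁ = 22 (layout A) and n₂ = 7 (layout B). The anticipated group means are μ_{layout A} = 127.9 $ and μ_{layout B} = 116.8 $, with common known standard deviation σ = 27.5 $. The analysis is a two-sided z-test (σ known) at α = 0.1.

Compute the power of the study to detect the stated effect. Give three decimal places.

Power ≈ 0.242

Standardized effect: d = |μ_{layout A} − μ_{layout B}| / σ = |127.9 − 116.8| / 27.5 = 0.4036
Noncentrality parameter: δ = d / √(1/n₁ + 1/n₂) = 0.4036 / √(1/22 + 1/7) = 0.9301
Critical value for a two-sided test at α = 0.1: z_{α/2} = 1.645.
Power = Φ(δ − 1.645) + Φ(−δ − 1.645) = Φ(-0.715) + Φ(-2.575) = 0.2374 + 0.0050 = 0.2424.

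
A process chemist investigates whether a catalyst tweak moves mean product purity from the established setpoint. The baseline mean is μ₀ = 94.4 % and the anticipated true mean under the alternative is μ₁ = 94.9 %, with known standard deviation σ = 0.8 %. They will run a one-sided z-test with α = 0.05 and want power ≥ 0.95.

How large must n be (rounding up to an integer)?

Standardized effect: d = |μ₁ − μ₀| / σ = |94.9 − 94.4| / 0.8 = 0.6250
Set Φ(δ − 1.645) = 0.95; then δ − 1.645 = Φ⁻¹(0.95) = 1.645, giving δ = 3.290.
δ = d·√n ⇒ n = (δ/d)² = (3.290 / 0.6250)² = 27.70.
Rounding up, n = 28.

n = 28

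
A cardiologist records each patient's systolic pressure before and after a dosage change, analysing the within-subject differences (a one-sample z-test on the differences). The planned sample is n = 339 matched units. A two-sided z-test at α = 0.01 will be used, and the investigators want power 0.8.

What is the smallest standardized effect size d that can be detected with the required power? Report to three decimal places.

d ≈ 0.186

Need Φ(δ − 2.576) = 0.8, so δ = 2.576 + 0.842 = 3.417.
(The second rejection-region term Φ(−δ − z_{α/2}) is negligible and dropped.)
δ = d·√n ⇒ d = δ/√n = 3.417/√339 = 0.1856.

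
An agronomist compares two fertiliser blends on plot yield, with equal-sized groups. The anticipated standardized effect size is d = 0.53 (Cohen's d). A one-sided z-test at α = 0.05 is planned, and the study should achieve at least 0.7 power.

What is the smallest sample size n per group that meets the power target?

Set Φ(δ − 1.645) = 0.7; then δ − 1.645 = Φ⁻¹(0.7) = 0.524, giving δ = 2.169.
δ = d·√(n/2) ⇒ n = 2(δ/d)² = 2 × (2.169 / 0.53)² = 33.50.
Round up to the next whole unit.

n = 34 per group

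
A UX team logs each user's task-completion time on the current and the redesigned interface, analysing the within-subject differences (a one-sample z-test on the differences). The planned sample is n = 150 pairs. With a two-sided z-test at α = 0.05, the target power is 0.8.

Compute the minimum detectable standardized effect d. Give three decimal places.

d ≈ 0.229

Required noncentrality: δ = z_{0.025} + z_{0.20} = 1.960 + 0.842 = 2.802.
(The second rejection-region term Φ(−δ − z_{α/2}) is negligible and dropped.)
δ = d·√n ⇒ d = δ/√n = 2.802/√150 = 0.2287.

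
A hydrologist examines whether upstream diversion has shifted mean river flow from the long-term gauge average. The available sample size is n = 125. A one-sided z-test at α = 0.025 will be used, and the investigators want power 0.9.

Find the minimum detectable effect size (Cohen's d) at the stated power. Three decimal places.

Need Φ(δ − 1.960) = 0.9, so δ = 1.960 + 1.282 = 3.242.
δ = d·√n ⇒ d = δ/√n = 3.242/√125 = 0.2899.

d ≈ 0.290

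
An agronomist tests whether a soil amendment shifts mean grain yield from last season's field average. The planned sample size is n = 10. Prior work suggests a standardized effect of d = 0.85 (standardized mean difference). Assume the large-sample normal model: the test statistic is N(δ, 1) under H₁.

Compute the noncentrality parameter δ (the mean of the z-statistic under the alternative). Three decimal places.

δ = d·√n = 0.85 × √10 = 2.6879

δ ≈ 2.688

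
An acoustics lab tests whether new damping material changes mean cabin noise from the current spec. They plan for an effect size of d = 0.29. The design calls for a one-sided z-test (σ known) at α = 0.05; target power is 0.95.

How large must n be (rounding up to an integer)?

n = 129

For power 0.95 need Φ(δ − z_{0.05}) = 0.95, so δ = z_{0.05} + z_{0.05} = 1.645 + 1.645 = 3.290.
δ = d·√n ⇒ n = (δ/d)² = (3.290 / 0.29)² = 128.68.
Round up to the next whole unit.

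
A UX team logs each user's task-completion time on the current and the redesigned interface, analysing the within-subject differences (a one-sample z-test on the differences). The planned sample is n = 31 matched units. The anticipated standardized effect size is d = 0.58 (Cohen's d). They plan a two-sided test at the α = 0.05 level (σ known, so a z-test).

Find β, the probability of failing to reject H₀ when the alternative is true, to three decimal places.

β ≈ 0.102

Noncentrality parameter: δ = d·√n = 0.58 × √31 = 3.2293
Critical value for a two-sided test at α = 0.05: z_{α/2} = 1.960.
Power = Φ(δ − 1.960) + Φ(−δ − 1.960) = Φ(1.269) + Φ(-5.189) = 0.8978 + 0.0000 = 0.8978.
Type II error: β = 1 − power = 1 − 0.8978 = 0.1022.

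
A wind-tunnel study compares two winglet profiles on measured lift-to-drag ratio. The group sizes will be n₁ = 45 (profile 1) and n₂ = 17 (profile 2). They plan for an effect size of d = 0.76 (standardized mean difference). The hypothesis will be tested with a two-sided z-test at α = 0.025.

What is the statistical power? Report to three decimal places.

Power ≈ 0.666

Noncentrality parameter: λ = d / √(1/n₁ + 1/n₂) = 0.76 / √(1/45 + 1/17) = 2.6696
Two-sided α = 0.025 → critical value z_{0.0125} = 2.241.
Power = Φ(λ − 2.241) + Φ(−λ − 2.241) = Φ(0.428) + Φ(-4.911) = 0.6658 + 0.0000 = 0.6658.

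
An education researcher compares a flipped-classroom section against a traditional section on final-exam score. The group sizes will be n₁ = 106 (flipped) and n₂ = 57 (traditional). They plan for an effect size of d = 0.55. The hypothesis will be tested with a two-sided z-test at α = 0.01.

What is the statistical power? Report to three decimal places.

Power ≈ 0.780

Noncentrality parameter: δ = d / √(1/n₁ + 1/n₂) = 0.55 / √(1/106 + 1/57) = 3.3486
Two-sided α = 0.01 → critical value z_{0.005} = 2.576.
Power = Φ(δ − 2.576) + Φ(−δ − 2.576) = Φ(0.773) + Φ(-5.924) = 0.7802 + 0.0000 = 0.7802.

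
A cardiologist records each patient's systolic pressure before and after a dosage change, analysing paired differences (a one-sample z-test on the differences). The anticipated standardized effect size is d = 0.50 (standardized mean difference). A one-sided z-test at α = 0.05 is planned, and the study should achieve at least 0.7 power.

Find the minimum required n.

For power 0.7 need Φ(δ − z_{0.05}) = 0.7, so δ = z_{0.05} + z_{0.30} = 1.645 + 0.524 = 2.169.
δ = d·√n ⇒ n = (δ/d)² = (2.169 / 0.50)² = 18.82.
Round up to the next whole unit.

n = 19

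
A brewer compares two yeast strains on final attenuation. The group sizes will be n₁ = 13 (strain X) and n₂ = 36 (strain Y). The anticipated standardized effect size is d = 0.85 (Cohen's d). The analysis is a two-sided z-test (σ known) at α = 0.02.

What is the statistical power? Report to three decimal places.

Noncentrality parameter: δ = d / √(1/n₁ + 1/n₂) = 0.85 / √(1/13 + 1/36) = 2.6269
Critical value for a two-sided test at α = 0.02: z_{α/2} = 2.326.
Power = Φ(δ − 2.326) + Φ(−δ − 2.326) = Φ(0.301) + Φ(-4.953) = 0.6181 + 0.0000 = 0.6181.

Power ≈ 0.618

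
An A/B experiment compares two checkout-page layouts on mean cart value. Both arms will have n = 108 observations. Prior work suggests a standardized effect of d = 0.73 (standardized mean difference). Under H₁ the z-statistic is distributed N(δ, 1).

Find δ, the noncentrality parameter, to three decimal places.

δ = d·√(n/2) = 0.73 × √(108/2) = 5.3644

δ ≈ 5.364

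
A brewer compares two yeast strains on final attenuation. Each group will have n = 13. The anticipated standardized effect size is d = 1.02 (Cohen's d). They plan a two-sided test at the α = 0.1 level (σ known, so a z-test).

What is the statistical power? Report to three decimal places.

Power ≈ 0.830

Noncentrality parameter: δ = d·√(n/2) = 1.02 × √(13/2) = 2.6005
Two-sided α = 0.1 → critical value z_{0.05} = 1.645.
Power = Φ(δ − 1.645) + Φ(−δ − 1.645) = Φ(0.956) + Φ(-4.245) = 0.8304 + 0.0000 = 0.8304.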